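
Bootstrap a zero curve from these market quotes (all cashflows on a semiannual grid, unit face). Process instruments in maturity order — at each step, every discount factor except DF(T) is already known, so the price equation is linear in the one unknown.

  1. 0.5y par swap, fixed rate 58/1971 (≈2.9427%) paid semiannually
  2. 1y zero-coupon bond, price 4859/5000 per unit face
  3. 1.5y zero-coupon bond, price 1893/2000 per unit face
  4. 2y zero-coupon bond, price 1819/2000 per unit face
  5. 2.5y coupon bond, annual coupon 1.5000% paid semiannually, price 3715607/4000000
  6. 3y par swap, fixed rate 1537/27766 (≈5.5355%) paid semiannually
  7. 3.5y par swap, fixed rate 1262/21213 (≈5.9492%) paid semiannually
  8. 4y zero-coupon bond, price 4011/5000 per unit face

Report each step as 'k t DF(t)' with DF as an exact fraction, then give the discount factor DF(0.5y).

1 1/2 1971/2000
2 1 4859/5000
3 3/2 1893/2000
4 2 1819/2000
5 5/2 1117/1250
6 3 8463/10000
7 7/2 8107/10000
8 4 4011/5000
DF(0.5y) = 1971/2000 ≈ 0.985500

step 1 [0.5y] swap r/2=29/1971: DF=(1 − 29/1971·(0))/(1+29/1971) = 1971/2000 ≈ 0.985500
step 2 [1y] zero: DF = P = 4859/5000 ≈ 0.971800
step 3 [1.5y] zero: DF = P = 1893/2000 ≈ 0.946500
step 4 [2y] zero: DF = P = 1819/2000 ≈ 0.909500
step 5 [2.5y] bond c/2=3/400: DF=(3715607/4000000 − 3/400·(0.985500+0.971800+0.946500+0.909500))/(1+3/400) = 1117/1250 ≈ 0.893600
step 6 [3y] swap r/2=1537/55532: DF=(1 − 1537/55532·(0.985500+0.971800+0.946500+0.909500+0.893600))/(1+1537/55532) = 8463/10000 ≈ 0.846300
step 7 [3.5y] swap r/2=631/21213: DF=(1 − 631/21213·(0.985500+0.971800+0.946500+0.909500+0.893600+0.846300))/(1+631/21213) = 8107/10000 ≈ 0.810700
step 8 [4y] zero: DF = P = 4011/5000 ≈ 0.802200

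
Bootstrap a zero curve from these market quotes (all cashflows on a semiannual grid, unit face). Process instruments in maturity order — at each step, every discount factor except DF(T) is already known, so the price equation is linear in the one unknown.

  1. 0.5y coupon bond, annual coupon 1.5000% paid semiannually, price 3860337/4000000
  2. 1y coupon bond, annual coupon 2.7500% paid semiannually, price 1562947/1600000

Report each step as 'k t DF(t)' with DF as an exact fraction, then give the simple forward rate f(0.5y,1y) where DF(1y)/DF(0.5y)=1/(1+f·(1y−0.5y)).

1 1/2 9579/10000
2 1 4753/5000
f(0.5y,1y) = ((9579/10000)/(4753/5000) − 1)/(1/2) = 73/4753 ≈ 1.5359%

step 1 [0.5y] bond c/2=3/400: DF=(3860337/4000000 − 3/400·(0))/(1+3/400) = 9579/10000 ≈ 0.957900
step 2 [1y] bond c/2=11/800: DF=(1562947/1600000 − 11/800·(0.957900))/(1+11/800) = 4753/5000 ≈ 0.950600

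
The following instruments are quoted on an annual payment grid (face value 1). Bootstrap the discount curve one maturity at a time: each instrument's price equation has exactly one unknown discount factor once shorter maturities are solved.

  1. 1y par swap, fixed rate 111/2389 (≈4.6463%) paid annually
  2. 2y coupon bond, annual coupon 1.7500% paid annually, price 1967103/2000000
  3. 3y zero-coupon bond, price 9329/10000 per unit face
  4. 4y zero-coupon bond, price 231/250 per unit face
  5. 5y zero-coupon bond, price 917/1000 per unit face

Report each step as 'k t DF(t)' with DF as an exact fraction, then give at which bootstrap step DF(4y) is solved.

step 1 [1y] swap r/1=111/2389: DF=(1 − 111/2389·(0))/(1+111/2389) = 2389/2500 ≈ 0.955600
step 2 [2y] bond c/1=7/400: DF=(1967103/2000000 − 7/400·(0.955600))/(1+7/400) = 4751/5000 ≈ 0.950200
step 3 [3y] zero: DF = P = 9329/10000 ≈ 0.932900
step 4 [4y] zero: DF = P = 231/250 ≈ 0.924000
step 5 [5y] zero: DF = P = 917/1000 ≈ 0.917000

1 1 2389/2500
2 2 4751/5000
3 3 9329/10000
4 4 231/250
5 5 917/1000
DF(4y) is solved at step 4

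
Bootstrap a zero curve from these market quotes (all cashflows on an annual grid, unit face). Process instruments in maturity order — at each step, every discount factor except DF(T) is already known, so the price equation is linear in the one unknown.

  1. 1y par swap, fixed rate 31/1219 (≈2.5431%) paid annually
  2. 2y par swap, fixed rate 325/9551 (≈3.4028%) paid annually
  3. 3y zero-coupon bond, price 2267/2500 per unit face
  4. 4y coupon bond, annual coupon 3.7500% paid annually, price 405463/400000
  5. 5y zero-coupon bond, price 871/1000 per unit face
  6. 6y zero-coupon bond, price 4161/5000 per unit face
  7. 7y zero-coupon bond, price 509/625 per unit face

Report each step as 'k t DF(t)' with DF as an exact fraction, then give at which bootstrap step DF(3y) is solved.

1 1 1219/1250
2 2 187/200
3 3 2267/2500
4 4 547/625
5 5 871/1000
6 6 4161/5000
7 7 509/625
DF(3y) is solved at step 3

step 1 [1y] swap r/1=31/1219: DF=(1 − 31/1219·(0))/(1+31/1219) = 1219/1250 ≈ 0.975200
step 2 [2y] swap r/1=325/9551: DF=(1 − 325/9551·(0.975200))/(1+325/9551) = 187/200 ≈ 0.935000
step 3 [3y] zero: DF = P = 2267/2500 ≈ 0.906800
step 4 [4y] bond c/1=3/80: DF=(405463/400000 − 3/80·(0.975200+0.935000+0.906800))/(1+3/80) = 547/625 ≈ 0.875200
step 5 [5y] zero: DF = P = 871/1000 ≈ 0.871000
step 6 [6y] zero: DF = P = 4161/5000 ≈ 0.832200
step 7 [7y] zero: DF = P = 509/625 ≈ 0.814400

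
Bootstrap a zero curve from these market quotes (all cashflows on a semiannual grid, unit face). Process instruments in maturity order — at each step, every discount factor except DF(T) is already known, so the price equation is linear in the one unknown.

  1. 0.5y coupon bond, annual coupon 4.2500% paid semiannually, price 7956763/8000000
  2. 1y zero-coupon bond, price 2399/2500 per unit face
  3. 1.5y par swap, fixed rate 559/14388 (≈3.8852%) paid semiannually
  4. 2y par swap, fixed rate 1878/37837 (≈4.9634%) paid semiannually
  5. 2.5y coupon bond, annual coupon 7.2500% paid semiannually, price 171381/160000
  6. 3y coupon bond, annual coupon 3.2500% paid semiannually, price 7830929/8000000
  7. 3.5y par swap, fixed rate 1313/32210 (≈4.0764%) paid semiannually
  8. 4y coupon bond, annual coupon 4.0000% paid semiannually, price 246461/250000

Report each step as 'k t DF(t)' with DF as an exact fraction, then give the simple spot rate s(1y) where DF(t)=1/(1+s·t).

1 1/2 9739/10000
2 1 2399/2500
3 3/2 9441/10000
4 2 9061/10000
5 5/2 9013/10000
6 3 8883/10000
7 7/2 8687/10000
8 4 4201/5000
s(1y) = (1/(2399/2500) − 1)/(1) = 101/2399 ≈ 4.2101%

step 1 [0.5y] bond c/2=17/800: DF=(7956763/8000000 − 17/800·(0))/(1+17/800) = 9739/10000 ≈ 0.973900
step 2 [1y] zero: DF = P = 2399/2500 ≈ 0.959600
step 3 [1.5y] swap r/2=559/28776: DF=(1 − 559/28776·(0.973900+0.959600))/(1+559/28776) = 9441/10000 ≈ 0.944100
step 4 [2y] swap r/2=939/37837: DF=(1 − 939/37837·(0.973900+0.959600+0.944100))/(1+939/37837) = 9061/10000 ≈ 0.906100
step 5 [2.5y] bond c/2=29/800: DF=(171381/160000 − 29/800·(0.973900+0.959600+0.944100+0.906100))/(1+29/800) = 9013/10000 ≈ 0.901300
step 6 [3y] bond c/2=13/800: DF=(7830929/8000000 − 13/800·(0.973900+0.959600+0.944100+0.906100+0.901300))/(1+13/800) = 8883/10000 ≈ 0.888300
step 7 [3.5y] swap r/2=1313/64420: DF=(1 − 1313/64420·(0.973900+0.959600+0.944100+0.906100+0.901300+0.888300))/(1+1313/64420) = 8687/10000 ≈ 0.868700
step 8 [4y] bond c/2=1/50: DF=(246461/250000 − 1/50·(0.973900+0.959600+0.944100+0.906100+0.901300+0.888300+0.868700))/(1+1/50) = 4201/5000 ≈ 0.840200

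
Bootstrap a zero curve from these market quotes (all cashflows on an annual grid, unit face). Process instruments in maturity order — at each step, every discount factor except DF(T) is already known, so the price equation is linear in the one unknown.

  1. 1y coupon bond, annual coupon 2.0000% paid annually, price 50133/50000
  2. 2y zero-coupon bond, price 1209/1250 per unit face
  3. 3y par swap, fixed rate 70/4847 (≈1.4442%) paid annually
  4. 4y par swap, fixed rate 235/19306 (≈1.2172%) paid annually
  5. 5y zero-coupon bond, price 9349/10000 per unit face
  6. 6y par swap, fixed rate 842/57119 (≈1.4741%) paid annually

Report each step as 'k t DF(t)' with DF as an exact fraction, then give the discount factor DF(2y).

step 1 [1y] bond c/1=1/50: DF=(50133/50000 − 1/50·(0))/(1+1/50) = 983/1000 ≈ 0.983000
step 2 [2y] zero: DF = P = 1209/1250 ≈ 0.967200
step 3 [3y] swap r/1=70/4847: DF=(1 − 70/4847·(0.983000+0.967200))/(1+70/4847) = 479/500 ≈ 0.958000
step 4 [4y] swap r/1=235/19306: DF=(1 − 235/19306·(0.983000+0.967200+0.958000))/(1+235/19306) = 953/1000 ≈ 0.953000
step 5 [5y] zero: DF = P = 9349/10000 ≈ 0.934900
step 6 [6y] swap r/1=842/57119: DF=(1 − 842/57119·(0.983000+0.967200+0.958000+0.953000+0.934900))/(1+842/57119) = 4579/5000 ≈ 0.915800

1 1 983/1000
2 2 1209/1250
3 3 479/500
4 4 953/1000
5 5 9349/10000
6 6 4579/5000
DF(2y) = 1209/1250 ≈ 0.967200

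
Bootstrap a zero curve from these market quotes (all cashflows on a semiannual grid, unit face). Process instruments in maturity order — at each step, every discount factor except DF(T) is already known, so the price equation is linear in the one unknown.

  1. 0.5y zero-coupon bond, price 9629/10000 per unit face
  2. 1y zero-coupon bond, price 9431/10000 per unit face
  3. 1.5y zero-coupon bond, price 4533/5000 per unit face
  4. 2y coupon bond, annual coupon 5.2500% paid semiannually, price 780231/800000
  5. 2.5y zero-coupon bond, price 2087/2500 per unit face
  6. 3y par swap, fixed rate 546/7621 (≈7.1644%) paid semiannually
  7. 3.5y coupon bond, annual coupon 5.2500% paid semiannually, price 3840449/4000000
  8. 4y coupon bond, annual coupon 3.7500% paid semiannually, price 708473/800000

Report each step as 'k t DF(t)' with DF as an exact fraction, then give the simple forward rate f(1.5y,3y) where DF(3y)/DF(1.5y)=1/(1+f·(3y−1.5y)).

step 1 [0.5y] zero: DF = P = 9629/10000 ≈ 0.962900
step 2 [1y] zero: DF = P = 9431/10000 ≈ 0.943100
step 3 [1.5y] zero: DF = P = 4533/5000 ≈ 0.906600
step 4 [2y] bond c/2=21/800: DF=(780231/800000 − 21/800·(0.962900+0.943100+0.906600))/(1+21/800) = 549/625 ≈ 0.878400
step 5 [2.5y] zero: DF = P = 2087/2500 ≈ 0.834800
step 6 [3y] swap r/2=273/7621: DF=(1 − 273/7621·(0.962900+0.943100+0.906600+0.878400+0.834800))/(1+273/7621) = 8089/10000 ≈ 0.808900
step 7 [3.5y] bond c/2=21/800: DF=(3840449/4000000 − 21/800·(0.962900+0.943100+0.906600+0.878400+0.834800+0.808900))/(1+21/800) = 7991/10000 ≈ 0.799100
step 8 [4y] bond c/2=3/160: DF=(708473/800000 − 3/160·(0.962900+0.943100+0.906600+0.878400+0.834800+0.808900+0.799100))/(1+3/160) = 1891/2500 ≈ 0.756400

1 1/2 9629/10000
2 1 9431/10000
3 3/2 4533/5000
4 2 549/625
5 5/2 2087/2500
6 3 8089/10000
7 7/2 7991/10000
8 4 1891/2500
f(1.5y,3y) = ((4533/5000)/(8089/10000) − 1)/(3/2) = 1954/24267 ≈ 8.0521%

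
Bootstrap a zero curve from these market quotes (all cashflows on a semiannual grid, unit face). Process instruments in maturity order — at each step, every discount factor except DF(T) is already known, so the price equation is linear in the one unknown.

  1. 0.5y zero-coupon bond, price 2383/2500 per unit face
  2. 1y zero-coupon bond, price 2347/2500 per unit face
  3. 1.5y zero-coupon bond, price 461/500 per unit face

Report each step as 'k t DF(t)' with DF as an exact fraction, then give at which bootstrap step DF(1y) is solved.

step 1 [0.5y] zero: DF = P = 2383/2500 ≈ 0.953200
step 2 [1y] zero: DF = P = 2347/2500 ≈ 0.938800
step 3 [1.5y] zero: DF = P = 461/500 ≈ 0.922000

1 1/2 2383/2500
2 1 2347/2500
3 3/2 461/500
DF(1y) is solved at step 2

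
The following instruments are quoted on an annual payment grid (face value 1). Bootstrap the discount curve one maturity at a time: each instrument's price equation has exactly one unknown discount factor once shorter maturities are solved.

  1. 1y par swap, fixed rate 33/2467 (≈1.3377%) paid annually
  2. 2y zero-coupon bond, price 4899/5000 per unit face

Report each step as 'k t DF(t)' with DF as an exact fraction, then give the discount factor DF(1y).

1 1 2467/2500
2 2 4899/5000
DF(1y) = 2467/2500 ≈ 0.986800

step 1 [1y] swap r/1=33/2467: DF=(1 − 33/2467·(0))/(1+33/2467) = 2467/2500 ≈ 0.986800
step 2 [2y] zero: DF = P = 4899/5000 ≈ 0.979800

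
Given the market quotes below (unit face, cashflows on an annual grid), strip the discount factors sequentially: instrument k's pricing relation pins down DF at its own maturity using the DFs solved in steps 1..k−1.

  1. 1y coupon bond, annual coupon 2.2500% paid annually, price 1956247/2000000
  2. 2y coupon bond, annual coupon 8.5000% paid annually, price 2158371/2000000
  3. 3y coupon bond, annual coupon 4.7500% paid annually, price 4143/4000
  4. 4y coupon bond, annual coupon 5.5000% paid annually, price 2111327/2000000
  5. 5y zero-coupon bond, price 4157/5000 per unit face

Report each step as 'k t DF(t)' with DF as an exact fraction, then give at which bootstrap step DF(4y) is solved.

step 1 [1y] bond c/1=9/400: DF=(1956247/2000000 − 9/400·(0))/(1+9/400) = 4783/5000 ≈ 0.956600
step 2 [2y] bond c/1=17/200: DF=(2158371/2000000 − 17/200·(0.956600))/(1+17/200) = 9197/10000 ≈ 0.919700
step 3 [3y] bond c/1=19/400: DF=(4143/4000 − 19/400·(0.956600+0.919700))/(1+19/400) = 9037/10000 ≈ 0.903700
step 4 [4y] bond c/1=11/200: DF=(2111327/2000000 − 11/200·(0.956600+0.919700+0.903700))/(1+11/200) = 8557/10000 ≈ 0.855700
step 5 [5y] zero: DF = P = 4157/5000 ≈ 0.831400

1 1 4783/5000
2 2 9197/10000
3 3 9037/10000
4 4 8557/10000
5 5 4157/5000
DF(4y) is solved at step 4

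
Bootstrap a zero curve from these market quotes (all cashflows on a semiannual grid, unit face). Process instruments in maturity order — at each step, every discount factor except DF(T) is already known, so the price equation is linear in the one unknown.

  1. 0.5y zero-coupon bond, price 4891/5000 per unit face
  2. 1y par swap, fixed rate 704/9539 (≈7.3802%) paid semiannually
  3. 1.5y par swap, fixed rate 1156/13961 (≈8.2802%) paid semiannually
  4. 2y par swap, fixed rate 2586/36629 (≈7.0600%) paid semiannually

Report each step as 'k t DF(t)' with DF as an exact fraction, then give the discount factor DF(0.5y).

step 1 [0.5y] zero: DF = P = 4891/5000 ≈ 0.978200
step 2 [1y] swap r/2=352/9539: DF=(1 − 352/9539·(0.978200))/(1+352/9539) = 581/625 ≈ 0.929600
step 3 [1.5y] swap r/2=578/13961: DF=(1 − 578/13961·(0.978200+0.929600))/(1+578/13961) = 2211/2500 ≈ 0.884400
step 4 [2y] swap r/2=1293/36629: DF=(1 − 1293/36629·(0.978200+0.929600+0.884400))/(1+1293/36629) = 8707/10000 ≈ 0.870700

1 1/2 4891/5000
2 1 581/625
3 3/2 2211/2500
4 2 8707/10000
DF(0.5y) = 4891/5000 ≈ 0.978200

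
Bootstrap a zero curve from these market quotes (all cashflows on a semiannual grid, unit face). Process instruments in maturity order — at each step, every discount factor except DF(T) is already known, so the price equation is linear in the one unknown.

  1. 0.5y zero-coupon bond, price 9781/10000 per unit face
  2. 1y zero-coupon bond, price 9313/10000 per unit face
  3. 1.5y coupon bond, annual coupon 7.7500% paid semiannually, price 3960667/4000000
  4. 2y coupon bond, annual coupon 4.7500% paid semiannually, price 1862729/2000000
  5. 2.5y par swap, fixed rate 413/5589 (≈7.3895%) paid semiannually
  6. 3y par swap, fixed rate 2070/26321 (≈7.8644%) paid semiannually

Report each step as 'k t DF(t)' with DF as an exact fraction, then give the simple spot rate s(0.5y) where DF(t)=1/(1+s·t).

1 1/2 9781/10000
2 1 9313/10000
3 3/2 441/500
4 2 169/200
5 5/2 2087/2500
6 3 793/1000
s(0.5y) = (1/(9781/10000) − 1)/(1/2) = 438/9781 ≈ 4.4781%

step 1 [0.5y] zero: DF = P = 9781/10000 ≈ 0.978100
step 2 [1y] zero: DF = P = 9313/10000 ≈ 0.931300
step 3 [1.5y] bond c/2=31/800: DF=(3960667/4000000 − 31/800·(0.978100+0.931300))/(1+31/800) = 441/500 ≈ 0.882000
step 4 [2y] bond c/2=19/800: DF=(1862729/2000000 − 19/800·(0.978100+0.931300+0.882000))/(1+19/800) = 169/200 ≈ 0.845000
step 5 [2.5y] swap r/2=413/11178: DF=(1 − 413/11178·(0.978100+0.931300+0.882000+0.845000))/(1+413/11178) = 2087/2500 ≈ 0.834800
step 6 [3y] swap r/2=1035/26321: DF=(1 − 1035/26321·(0.978100+0.931300+0.882000+0.845000+0.834800))/(1+1035/26321) = 793/1000 ≈ 0.793000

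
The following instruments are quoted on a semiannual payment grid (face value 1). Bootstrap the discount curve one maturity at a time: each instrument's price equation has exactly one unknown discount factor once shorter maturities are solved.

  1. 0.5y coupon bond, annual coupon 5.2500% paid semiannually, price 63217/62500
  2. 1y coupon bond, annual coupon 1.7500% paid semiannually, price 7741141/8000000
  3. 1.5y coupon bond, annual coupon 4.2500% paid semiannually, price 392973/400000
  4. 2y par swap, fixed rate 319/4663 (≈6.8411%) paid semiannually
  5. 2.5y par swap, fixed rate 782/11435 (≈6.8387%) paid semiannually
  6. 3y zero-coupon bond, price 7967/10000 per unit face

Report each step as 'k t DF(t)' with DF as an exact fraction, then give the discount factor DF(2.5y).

step 1 [0.5y] bond c/2=21/800: DF=(63217/62500 − 21/800·(0))/(1+21/800) = 616/625 ≈ 0.985600
step 2 [1y] bond c/2=7/800: DF=(7741141/8000000 − 7/800·(0.985600))/(1+7/800) = 9507/10000 ≈ 0.950700
step 3 [1.5y] bond c/2=17/800: DF=(392973/400000 − 17/800·(0.985600+0.950700))/(1+17/800) = 9217/10000 ≈ 0.921700
step 4 [2y] swap r/2=319/9326: DF=(1 − 319/9326·(0.985600+0.950700+0.921700))/(1+319/9326) = 2181/2500 ≈ 0.872400
step 5 [2.5y] swap r/2=391/11435: DF=(1 − 391/11435·(0.985600+0.950700+0.921700+0.872400))/(1+391/11435) = 2109/2500 ≈ 0.843600
step 6 [3y] zero: DF = P = 7967/10000 ≈ 0.796700

1 1/2 616/625
2 1 9507/10000
3 3/2 9217/10000
4 2 2181/2500
5 5/2 2109/2500
6 3 7967/10000
DF(2.5y) = 2109/2500 ≈ 0.843600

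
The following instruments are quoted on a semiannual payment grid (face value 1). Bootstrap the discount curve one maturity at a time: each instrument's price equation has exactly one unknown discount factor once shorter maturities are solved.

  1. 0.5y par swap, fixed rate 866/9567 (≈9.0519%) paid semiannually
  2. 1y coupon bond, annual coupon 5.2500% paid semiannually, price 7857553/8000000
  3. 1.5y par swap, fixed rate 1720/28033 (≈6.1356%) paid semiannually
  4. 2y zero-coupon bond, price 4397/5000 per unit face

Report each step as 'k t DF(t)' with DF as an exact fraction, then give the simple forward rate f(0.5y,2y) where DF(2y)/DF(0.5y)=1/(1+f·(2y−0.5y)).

1 1/2 9567/10000
2 1 4663/5000
3 3/2 457/500
4 2 4397/5000
f(0.5y,2y) = ((9567/10000)/(4397/5000) − 1)/(3/2) = 773/13191 ≈ 5.8601%

step 1 [0.5y] swap r/2=433/9567: DF=(1 − 433/9567·(0))/(1+433/9567) = 9567/10000 ≈ 0.956700
step 2 [1y] bond c/2=21/800: DF=(7857553/8000000 − 21/800·(0.956700))/(1+21/800) = 4663/5000 ≈ 0.932600
step 3 [1.5y] swap r/2=860/28033: DF=(1 − 860/28033·(0.956700+0.932600))/(1+860/28033) = 457/500 ≈ 0.914000
step 4 [2y] zero: DF = P = 4397/5000 ≈ 0.879400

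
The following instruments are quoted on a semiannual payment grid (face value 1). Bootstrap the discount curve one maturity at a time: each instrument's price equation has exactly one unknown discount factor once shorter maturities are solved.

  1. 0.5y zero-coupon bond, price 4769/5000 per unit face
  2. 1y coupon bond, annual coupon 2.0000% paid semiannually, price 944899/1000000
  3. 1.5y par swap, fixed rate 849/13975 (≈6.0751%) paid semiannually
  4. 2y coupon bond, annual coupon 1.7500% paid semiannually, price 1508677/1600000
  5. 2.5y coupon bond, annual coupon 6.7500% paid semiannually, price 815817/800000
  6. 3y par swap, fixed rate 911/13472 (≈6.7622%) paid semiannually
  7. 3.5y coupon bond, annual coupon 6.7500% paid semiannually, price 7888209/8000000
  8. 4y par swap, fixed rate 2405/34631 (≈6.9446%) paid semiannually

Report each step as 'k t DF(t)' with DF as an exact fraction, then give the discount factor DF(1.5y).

1 1/2 4769/5000
2 1 9261/10000
3 3/2 9151/10000
4 2 1821/2000
5 5/2 1731/2000
6 3 4089/5000
7 7/2 7779/10000
8 4 1519/2000
DF(1.5y) = 9151/10000 ≈ 0.915100

step 1 [0.5y] zero: DF = P = 4769/5000 ≈ 0.953800
step 2 [1y] bond c/2=1/100: DF=(944899/1000000 − 1/100·(0.953800))/(1+1/100) = 9261/10000 ≈ 0.926100
step 3 [1.5y] swap r/2=849/27950: DF=(1 − 849/27950·(0.953800+0.926100))/(1+849/27950) = 9151/10000 ≈ 0.915100
step 4 [2y] bond c/2=7/800: DF=(1508677/1600000 − 7/800·(0.953800+0.926100+0.915100))/(1+7/800) = 1821/2000 ≈ 0.910500
step 5 [2.5y] bond c/2=27/800: DF=(815817/800000 − 27/800·(0.953800+0.926100+0.915100+0.910500))/(1+27/800) = 1731/2000 ≈ 0.865500
step 6 [3y] swap r/2=911/26944: DF=(1 − 911/26944·(0.953800+0.926100+0.915100+0.910500+0.865500))/(1+911/26944) = 4089/5000 ≈ 0.817800
step 7 [3.5y] bond c/2=27/800: DF=(7888209/8000000 − 27/800·(0.953800+0.926100+0.915100+0.910500+0.865500+0.817800))/(1+27/800) = 7779/10000 ≈ 0.777900
step 8 [4y] swap r/2=2405/69262: DF=(1 − 2405/69262·(0.953800+0.926100+0.915100+0.910500+0.865500+0.817800+0.777900))/(1+2405/69262) = 1519/2000 ≈ 0.759500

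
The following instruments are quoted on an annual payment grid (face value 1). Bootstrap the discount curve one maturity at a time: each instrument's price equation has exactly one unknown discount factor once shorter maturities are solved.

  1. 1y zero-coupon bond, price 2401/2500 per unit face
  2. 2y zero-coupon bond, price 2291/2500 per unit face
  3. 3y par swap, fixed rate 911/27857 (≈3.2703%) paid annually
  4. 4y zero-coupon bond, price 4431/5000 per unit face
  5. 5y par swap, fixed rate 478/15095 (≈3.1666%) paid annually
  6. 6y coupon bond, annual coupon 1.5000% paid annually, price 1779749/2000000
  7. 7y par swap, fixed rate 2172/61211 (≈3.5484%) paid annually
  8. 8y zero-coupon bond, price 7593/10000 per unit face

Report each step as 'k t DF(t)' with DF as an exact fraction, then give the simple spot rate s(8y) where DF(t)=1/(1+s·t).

1 1 2401/2500
2 2 2291/2500
3 3 9089/10000
4 4 4431/5000
5 5 4283/5000
6 6 4049/5000
7 7 1957/2500
8 8 7593/10000
s(8y) = (1/(7593/10000) − 1)/(8) = 2407/60744 ≈ 3.9625%

step 1 [1y] zero: DF = P = 2401/2500 ≈ 0.960400
step 2 [2y] zero: DF = P = 2291/2500 ≈ 0.916400
step 3 [3y] swap r/1=911/27857: DF=(1 − 911/27857·(0.960400+0.916400))/(1+911/27857) = 9089/10000 ≈ 0.908900
step 4 [4y] zero: DF = P = 4431/5000 ≈ 0.886200
step 5 [5y] swap r/1=478/15095: DF=(1 − 478/15095·(0.960400+0.916400+0.908900+0.886200))/(1+478/15095) = 4283/5000 ≈ 0.856600
step 6 [6y] bond c/1=3/200: DF=(1779749/2000000 − 3/200·(0.960400+0.916400+0.908900+0.886200+0.856600))/(1+3/200) = 4049/5000 ≈ 0.809800
step 7 [7y] swap r/1=2172/61211: DF=(1 − 2172/61211·(0.960400+0.916400+0.908900+0.886200+0.856600+0.809800))/(1+2172/61211) = 1957/2500 ≈ 0.782800
step 8 [8y] zero: DF = P = 7593/10000 ≈ 0.759300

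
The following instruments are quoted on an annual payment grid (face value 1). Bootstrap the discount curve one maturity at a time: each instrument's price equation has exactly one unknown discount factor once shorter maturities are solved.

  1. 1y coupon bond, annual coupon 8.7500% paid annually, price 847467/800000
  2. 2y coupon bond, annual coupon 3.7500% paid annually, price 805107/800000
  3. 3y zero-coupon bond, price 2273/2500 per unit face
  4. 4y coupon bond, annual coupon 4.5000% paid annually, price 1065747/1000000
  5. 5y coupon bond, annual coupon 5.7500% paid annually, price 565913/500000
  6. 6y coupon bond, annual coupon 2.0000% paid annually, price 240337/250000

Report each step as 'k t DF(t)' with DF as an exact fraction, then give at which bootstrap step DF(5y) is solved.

1 1 9741/10000
2 2 2337/2500
3 3 2273/2500
4 4 1797/2000
5 5 4341/5000
6 6 4263/5000
DF(5y) is solved at step 5

step 1 [1y] bond c/1=7/80: DF=(847467/800000 − 7/80·(0))/(1+7/80) = 9741/10000 ≈ 0.974100
step 2 [2y] bond c/1=3/80: DF=(805107/800000 − 3/80·(0.974100))/(1+3/80) = 2337/2500 ≈ 0.934800
step 3 [3y] zero: DF = P = 2273/2500 ≈ 0.909200
step 4 [4y] bond c/1=9/200: DF=(1065747/1000000 − 9/200·(0.974100+0.934800+0.909200))/(1+9/200) = 1797/2000 ≈ 0.898500
step 5 [5y] bond c/1=23/400: DF=(565913/500000 − 23/400·(0.974100+0.934800+0.909200+0.898500))/(1+23/400) = 4341/5000 ≈ 0.868200
step 6 [6y] bond c/1=1/50: DF=(240337/250000 − 1/50·(0.974100+0.934800+0.909200+0.898500+0.868200))/(1+1/50) = 4263/5000 ≈ 0.852600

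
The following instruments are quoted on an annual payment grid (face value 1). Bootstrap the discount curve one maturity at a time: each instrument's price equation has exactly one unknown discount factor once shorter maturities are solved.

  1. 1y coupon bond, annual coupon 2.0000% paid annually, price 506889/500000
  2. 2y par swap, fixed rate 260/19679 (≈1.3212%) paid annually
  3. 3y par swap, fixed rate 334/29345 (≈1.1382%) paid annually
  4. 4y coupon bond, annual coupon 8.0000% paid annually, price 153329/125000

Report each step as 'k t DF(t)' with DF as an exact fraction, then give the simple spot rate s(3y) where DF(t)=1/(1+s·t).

step 1 [1y] bond c/1=1/50: DF=(506889/500000 − 1/50·(0))/(1+1/50) = 9939/10000 ≈ 0.993900
step 2 [2y] swap r/1=260/19679: DF=(1 − 260/19679·(0.993900))/(1+260/19679) = 487/500 ≈ 0.974000
step 3 [3y] swap r/1=334/29345: DF=(1 − 334/29345·(0.993900+0.974000))/(1+334/29345) = 4833/5000 ≈ 0.966600
step 4 [4y] bond c/1=2/25: DF=(153329/125000 − 2/25·(0.993900+0.974000+0.966600))/(1+2/25) = 574/625 ≈ 0.918400

1 1 9939/10000
2 2 487/500
3 3 4833/5000
4 4 574/625
s(3y) = (1/(4833/5000) − 1)/(3) = 167/14499 ≈ 1.1518%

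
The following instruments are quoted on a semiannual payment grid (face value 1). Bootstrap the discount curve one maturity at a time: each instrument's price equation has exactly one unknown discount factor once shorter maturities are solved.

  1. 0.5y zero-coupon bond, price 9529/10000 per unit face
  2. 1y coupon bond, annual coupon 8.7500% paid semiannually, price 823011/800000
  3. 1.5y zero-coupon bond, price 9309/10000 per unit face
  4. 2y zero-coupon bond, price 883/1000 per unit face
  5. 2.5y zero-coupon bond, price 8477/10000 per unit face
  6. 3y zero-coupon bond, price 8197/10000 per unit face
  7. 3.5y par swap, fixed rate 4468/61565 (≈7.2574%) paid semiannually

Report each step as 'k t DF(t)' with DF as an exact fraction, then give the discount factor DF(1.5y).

step 1 [0.5y] zero: DF = P = 9529/10000 ≈ 0.952900
step 2 [1y] bond c/2=7/160: DF=(823011/800000 − 7/160·(0.952900))/(1+7/160) = 9457/10000 ≈ 0.945700
step 3 [1.5y] zero: DF = P = 9309/10000 ≈ 0.930900
step 4 [2y] zero: DF = P = 883/1000 ≈ 0.883000
step 5 [2.5y] zero: DF = P = 8477/10000 ≈ 0.847700
step 6 [3y] zero: DF = P = 8197/10000 ≈ 0.819700
step 7 [3.5y] swap r/2=2234/61565: DF=(1 − 2234/61565·(0.952900+0.945700+0.930900+0.883000+0.847700+0.819700))/(1+2234/61565) = 3883/5000 ≈ 0.776600

1 1/2 9529/10000
2 1 9457/10000
3 3/2 9309/10000
4 2 883/1000
5 5/2 8477/10000
6 3 8197/10000
7 7/2 3883/5000
DF(1.5y) = 9309/10000 ≈ 0.930900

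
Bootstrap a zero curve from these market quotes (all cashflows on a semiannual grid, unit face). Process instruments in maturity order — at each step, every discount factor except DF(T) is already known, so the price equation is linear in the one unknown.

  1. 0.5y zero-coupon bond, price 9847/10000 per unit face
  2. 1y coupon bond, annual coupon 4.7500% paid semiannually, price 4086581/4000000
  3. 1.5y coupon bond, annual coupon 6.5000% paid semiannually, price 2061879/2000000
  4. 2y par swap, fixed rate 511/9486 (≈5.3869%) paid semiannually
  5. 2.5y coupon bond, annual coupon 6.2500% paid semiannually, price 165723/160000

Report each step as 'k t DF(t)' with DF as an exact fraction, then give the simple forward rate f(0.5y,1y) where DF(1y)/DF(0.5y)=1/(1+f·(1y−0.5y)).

1 1/2 9847/10000
2 1 9751/10000
3 3/2 1171/1250
4 2 4489/5000
5 5/2 4447/5000
f(0.5y,1y) = ((9847/10000)/(9751/10000) − 1)/(1/2) = 192/9751 ≈ 1.9690%

step 1 [0.5y] zero: DF = P = 9847/10000 ≈ 0.984700
step 2 [1y] bond c/2=19/800: DF=(4086581/4000000 − 19/800·(0.984700))/(1+19/800) = 9751/10000 ≈ 0.975100
step 3 [1.5y] bond c/2=13/400: DF=(2061879/2000000 − 13/400·(0.984700+0.975100))/(1+13/400) = 1171/1250 ≈ 0.936800
step 4 [2y] swap r/2=511/18972: DF=(1 − 511/18972·(0.984700+0.975100+0.936800))/(1+511/18972) = 4489/5000 ≈ 0.897800
step 5 [2.5y] bond c/2=1/32: DF=(165723/160000 − 1/32·(0.984700+0.975100+0.936800+0.897800))/(1+1/32) = 4447/5000 ≈ 0.889400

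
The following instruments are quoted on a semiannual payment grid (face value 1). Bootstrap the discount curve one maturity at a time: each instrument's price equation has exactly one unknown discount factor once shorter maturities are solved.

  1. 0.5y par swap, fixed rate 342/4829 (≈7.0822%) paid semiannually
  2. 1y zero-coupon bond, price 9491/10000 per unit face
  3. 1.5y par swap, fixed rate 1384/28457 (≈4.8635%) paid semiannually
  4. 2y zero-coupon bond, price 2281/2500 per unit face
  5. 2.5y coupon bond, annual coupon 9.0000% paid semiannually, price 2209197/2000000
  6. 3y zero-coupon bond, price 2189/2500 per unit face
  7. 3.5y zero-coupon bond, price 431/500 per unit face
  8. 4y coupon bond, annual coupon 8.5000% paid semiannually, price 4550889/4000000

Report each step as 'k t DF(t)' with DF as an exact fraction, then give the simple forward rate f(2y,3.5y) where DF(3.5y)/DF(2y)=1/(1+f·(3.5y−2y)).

step 1 [0.5y] swap r/2=171/4829: DF=(1 − 171/4829·(0))/(1+171/4829) = 4829/5000 ≈ 0.965800
step 2 [1y] zero: DF = P = 9491/10000 ≈ 0.949100
step 3 [1.5y] swap r/2=692/28457: DF=(1 − 692/28457·(0.965800+0.949100))/(1+692/28457) = 2327/2500 ≈ 0.930800
step 4 [2y] zero: DF = P = 2281/2500 ≈ 0.912400
step 5 [2.5y] bond c/2=9/200: DF=(2209197/2000000 − 9/200·(0.965800+0.949100+0.930800+0.912400))/(1+9/200) = 1119/1250 ≈ 0.895200
step 6 [3y] zero: DF = P = 2189/2500 ≈ 0.875600
step 7 [3.5y] zero: DF = P = 431/500 ≈ 0.862000
step 8 [4y] bond c/2=17/400: DF=(4550889/4000000 − 17/400·(0.965800+0.949100+0.930800+0.912400+0.895200+0.875600+0.862000))/(1+17/400) = 2077/2500 ≈ 0.830800

1 1/2 4829/5000
2 1 9491/10000
3 3/2 2327/2500
4 2 2281/2500
5 5/2 1119/1250
6 3 2189/2500
7 7/2 431/500
8 4 2077/2500
f(2y,3.5y) = ((2281/2500)/(431/500) − 1)/(3/2) = 84/2155 ≈ 3.8979%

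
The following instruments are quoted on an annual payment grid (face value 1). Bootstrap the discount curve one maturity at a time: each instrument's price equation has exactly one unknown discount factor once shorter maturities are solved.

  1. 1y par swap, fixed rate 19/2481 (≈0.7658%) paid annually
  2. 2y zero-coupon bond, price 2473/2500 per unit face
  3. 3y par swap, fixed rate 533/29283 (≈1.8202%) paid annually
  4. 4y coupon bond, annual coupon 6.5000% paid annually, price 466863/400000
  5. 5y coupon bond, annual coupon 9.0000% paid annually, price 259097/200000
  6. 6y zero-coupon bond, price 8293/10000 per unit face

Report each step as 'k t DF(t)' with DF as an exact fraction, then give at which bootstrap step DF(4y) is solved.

1 1 2481/2500
2 2 2473/2500
3 3 9467/10000
4 4 2293/2500
5 5 871/1000
6 6 8293/10000
DF(4y) is solved at step 4

step 1 [1y] swap r/1=19/2481: DF=(1 − 19/2481·(0))/(1+19/2481) = 2481/2500 ≈ 0.992400
step 2 [2y] zero: DF = P = 2473/2500 ≈ 0.989200
step 3 [3y] swap r/1=533/29283: DF=(1 − 533/29283·(0.992400+0.989200))/(1+533/29283) = 9467/10000 ≈ 0.946700
step 4 [4y] bond c/1=13/200: DF=(466863/400000 − 13/200·(0.992400+0.989200+0.946700))/(1+13/200) = 2293/2500 ≈ 0.917200
step 5 [5y] bond c/1=9/100: DF=(259097/200000 − 9/100·(0.992400+0.989200+0.946700+0.917200))/(1+9/100) = 871/1000 ≈ 0.871000
step 6 [6y] zero: DF = P = 8293/10000 ≈ 0.829300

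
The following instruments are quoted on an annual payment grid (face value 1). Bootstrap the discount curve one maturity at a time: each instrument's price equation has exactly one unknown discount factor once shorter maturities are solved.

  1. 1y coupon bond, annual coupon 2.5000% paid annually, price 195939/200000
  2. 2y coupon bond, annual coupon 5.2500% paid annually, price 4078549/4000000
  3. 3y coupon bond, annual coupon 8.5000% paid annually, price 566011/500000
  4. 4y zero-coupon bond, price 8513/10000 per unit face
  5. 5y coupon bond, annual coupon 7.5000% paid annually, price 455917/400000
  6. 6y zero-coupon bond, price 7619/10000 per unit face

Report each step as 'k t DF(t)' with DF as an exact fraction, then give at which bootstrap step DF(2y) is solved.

step 1 [1y] bond c/1=1/40: DF=(195939/200000 − 1/40·(0))/(1+1/40) = 4779/5000 ≈ 0.955800
step 2 [2y] bond c/1=21/400: DF=(4078549/4000000 − 21/400·(0.955800))/(1+21/400) = 9211/10000 ≈ 0.921100
step 3 [3y] bond c/1=17/200: DF=(566011/500000 − 17/200·(0.955800+0.921100))/(1+17/200) = 8963/10000 ≈ 0.896300
step 4 [4y] zero: DF = P = 8513/10000 ≈ 0.851300
step 5 [5y] bond c/1=3/40: DF=(455917/400000 − 3/40·(0.955800+0.921100+0.896300+0.851300))/(1+3/40) = 4037/5000 ≈ 0.807400
step 6 [6y] zero: DF = P = 7619/10000 ≈ 0.761900

1 1 4779/5000
2 2 9211/10000
3 3 8963/10000
4 4 8513/10000
5 5 4037/5000
6 6 7619/10000
DF(2y) is solved at step 2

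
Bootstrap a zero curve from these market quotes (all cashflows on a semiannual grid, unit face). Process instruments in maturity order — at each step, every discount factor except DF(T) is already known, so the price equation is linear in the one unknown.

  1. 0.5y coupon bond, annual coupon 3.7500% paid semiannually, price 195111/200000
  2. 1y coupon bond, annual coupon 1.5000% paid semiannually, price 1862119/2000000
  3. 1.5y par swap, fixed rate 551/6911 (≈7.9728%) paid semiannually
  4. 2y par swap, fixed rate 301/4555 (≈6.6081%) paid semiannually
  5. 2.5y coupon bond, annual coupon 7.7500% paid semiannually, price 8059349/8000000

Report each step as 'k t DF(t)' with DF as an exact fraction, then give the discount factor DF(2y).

step 1 [0.5y] bond c/2=3/160: DF=(195111/200000 − 3/160·(0))/(1+3/160) = 1197/1250 ≈ 0.957600
step 2 [1y] bond c/2=3/400: DF=(1862119/2000000 − 3/400·(0.957600))/(1+3/400) = 917/1000 ≈ 0.917000
step 3 [1.5y] swap r/2=551/13822: DF=(1 − 551/13822·(0.957600+0.917000))/(1+551/13822) = 4449/5000 ≈ 0.889800
step 4 [2y] swap r/2=301/9110: DF=(1 − 301/9110·(0.957600+0.917000+0.889800))/(1+301/9110) = 2199/2500 ≈ 0.879600
step 5 [2.5y] bond c/2=31/800: DF=(8059349/8000000 − 31/800·(0.957600+0.917000+0.889800+0.879600))/(1+31/800) = 8339/10000 ≈ 0.833900

1 1/2 1197/1250
2 1 917/1000
3 3/2 4449/5000
4 2 2199/2500
5 5/2 8339/10000
DF(2y) = 2199/2500 ≈ 0.879600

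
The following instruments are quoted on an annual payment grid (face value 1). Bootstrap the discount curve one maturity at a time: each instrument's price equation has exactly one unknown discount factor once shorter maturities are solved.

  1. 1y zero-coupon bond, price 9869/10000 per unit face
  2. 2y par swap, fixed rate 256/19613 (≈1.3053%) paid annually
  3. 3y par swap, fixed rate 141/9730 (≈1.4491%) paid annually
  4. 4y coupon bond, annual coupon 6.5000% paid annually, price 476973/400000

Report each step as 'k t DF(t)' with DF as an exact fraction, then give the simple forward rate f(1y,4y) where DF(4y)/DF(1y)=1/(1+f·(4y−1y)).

step 1 [1y] zero: DF = P = 9869/10000 ≈ 0.986900
step 2 [2y] swap r/1=256/19613: DF=(1 − 256/19613·(0.986900))/(1+256/19613) = 609/625 ≈ 0.974400
step 3 [3y] swap r/1=141/9730: DF=(1 − 141/9730·(0.986900+0.974400))/(1+141/9730) = 9577/10000 ≈ 0.957700
step 4 [4y] bond c/1=13/200: DF=(476973/400000 − 13/200·(0.986900+0.974400+0.957700))/(1+13/200) = 1883/2000 ≈ 0.941500

1 1 9869/10000
2 2 609/625
3 3 9577/10000
4 4 1883/2000
f(1y,4y) = ((9869/10000)/(1883/2000) − 1)/(3) = 454/28245 ≈ 1.6074%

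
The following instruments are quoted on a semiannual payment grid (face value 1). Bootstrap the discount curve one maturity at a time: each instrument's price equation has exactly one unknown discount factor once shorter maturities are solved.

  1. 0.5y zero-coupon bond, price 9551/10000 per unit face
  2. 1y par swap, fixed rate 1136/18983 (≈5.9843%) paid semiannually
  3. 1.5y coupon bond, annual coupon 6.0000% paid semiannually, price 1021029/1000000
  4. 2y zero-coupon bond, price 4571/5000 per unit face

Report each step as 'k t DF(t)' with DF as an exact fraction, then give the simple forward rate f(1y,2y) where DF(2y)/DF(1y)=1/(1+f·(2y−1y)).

step 1 [0.5y] zero: DF = P = 9551/10000 ≈ 0.955100
step 2 [1y] swap r/2=568/18983: DF=(1 − 568/18983·(0.955100))/(1+568/18983) = 1179/1250 ≈ 0.943200
step 3 [1.5y] bond c/2=3/100: DF=(1021029/1000000 − 3/100·(0.955100+0.943200))/(1+3/100) = 117/125 ≈ 0.936000
step 4 [2y] zero: DF = P = 4571/5000 ≈ 0.914200

1 1/2 9551/10000
2 1 1179/1250
3 3/2 117/125
4 2 4571/5000
f(1y,2y) = ((1179/1250)/(4571/5000) − 1)/(1) = 145/4571 ≈ 3.1722%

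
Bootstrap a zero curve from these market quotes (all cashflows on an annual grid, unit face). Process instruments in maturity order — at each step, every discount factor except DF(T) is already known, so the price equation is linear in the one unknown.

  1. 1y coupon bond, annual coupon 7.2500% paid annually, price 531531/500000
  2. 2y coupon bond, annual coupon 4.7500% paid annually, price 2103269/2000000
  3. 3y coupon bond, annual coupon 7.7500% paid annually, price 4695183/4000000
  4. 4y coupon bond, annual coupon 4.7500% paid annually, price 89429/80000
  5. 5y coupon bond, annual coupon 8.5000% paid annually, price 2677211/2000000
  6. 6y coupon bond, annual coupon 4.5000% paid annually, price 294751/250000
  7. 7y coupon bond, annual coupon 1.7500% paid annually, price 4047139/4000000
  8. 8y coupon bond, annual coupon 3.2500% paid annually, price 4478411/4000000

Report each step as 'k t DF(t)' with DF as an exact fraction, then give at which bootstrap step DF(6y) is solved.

step 1 [1y] bond c/1=29/400: DF=(531531/500000 − 29/400·(0))/(1+29/400) = 1239/1250 ≈ 0.991200
step 2 [2y] bond c/1=19/400: DF=(2103269/2000000 − 19/400·(0.991200))/(1+19/400) = 959/1000 ≈ 0.959000
step 3 [3y] bond c/1=31/400: DF=(4695183/4000000 − 31/400·(0.991200+0.959000))/(1+31/400) = 9491/10000 ≈ 0.949100
step 4 [4y] bond c/1=19/400: DF=(89429/80000 − 19/400·(0.991200+0.959000+0.949100))/(1+19/400) = 9357/10000 ≈ 0.935700
step 5 [5y] bond c/1=17/200: DF=(2677211/2000000 − 17/200·(0.991200+0.959000+0.949100+0.935700))/(1+17/200) = 9333/10000 ≈ 0.933300
step 6 [6y] bond c/1=9/200: DF=(294751/250000 − 9/200·(0.991200+0.959000+0.949100+0.935700+0.933300))/(1+9/200) = 9229/10000 ≈ 0.922900
step 7 [7y] bond c/1=7/400: DF=(4047139/4000000 − 7/400·(0.991200+0.959000+0.949100+0.935700+0.933300+0.922900))/(1+7/400) = 1793/2000 ≈ 0.896500
step 8 [8y] bond c/1=13/400: DF=(4478411/4000000 − 13/400·(0.991200+0.959000+0.949100+0.935700+0.933300+0.922900+0.896500))/(1+13/400) = 877/1000 ≈ 0.877000

1 1 1239/1250
2 2 959/1000
3 3 9491/10000
4 4 9357/10000
5 5 9333/10000
6 6 9229/10000
7 7 1793/2000
8 8 877/1000
DF(6y) is solved at step 6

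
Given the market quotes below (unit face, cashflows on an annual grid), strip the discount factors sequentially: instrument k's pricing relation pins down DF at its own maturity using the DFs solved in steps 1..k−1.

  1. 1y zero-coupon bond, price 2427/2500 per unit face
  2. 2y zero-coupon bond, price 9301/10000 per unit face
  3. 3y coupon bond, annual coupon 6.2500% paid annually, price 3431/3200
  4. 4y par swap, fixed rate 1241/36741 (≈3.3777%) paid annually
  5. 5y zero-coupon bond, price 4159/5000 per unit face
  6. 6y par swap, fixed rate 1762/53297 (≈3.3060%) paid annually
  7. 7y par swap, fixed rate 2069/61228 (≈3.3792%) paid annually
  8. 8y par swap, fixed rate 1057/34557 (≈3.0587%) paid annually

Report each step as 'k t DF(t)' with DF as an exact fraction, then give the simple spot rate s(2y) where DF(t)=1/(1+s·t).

1 1 2427/2500
2 2 9301/10000
3 3 8973/10000
4 4 8759/10000
5 5 4159/5000
6 6 4119/5000
7 7 7931/10000
8 8 3943/5000
s(2y) = (1/(9301/10000) − 1)/(2) = 699/18602 ≈ 3.7577%

step 1 [1y] zero: DF = P = 2427/2500 ≈ 0.970800
step 2 [2y] zero: DF = P = 9301/10000 ≈ 0.930100
step 3 [3y] bond c/1=1/16: DF=(3431/3200 − 1/16·(0.970800+0.930100))/(1+1/16) = 8973/10000 ≈ 0.897300
step 4 [4y] swap r/1=1241/36741: DF=(1 − 1241/36741·(0.970800+0.930100+0.897300))/(1+1241/36741) = 8759/10000 ≈ 0.875900
step 5 [5y] zero: DF = P = 4159/5000 ≈ 0.831800
step 6 [6y] swap r/1=1762/53297: DF=(1 − 1762/53297·(0.970800+0.930100+0.897300+0.875900+0.831800))/(1+1762/53297) = 4119/5000 ≈ 0.823800
step 7 [7y] swap r/1=2069/61228: DF=(1 − 2069/61228·(0.970800+0.930100+0.897300+0.875900+0.831800+0.823800))/(1+2069/61228) = 7931/10000 ≈ 0.793100
step 8 [8y] swap r/1=1057/34557: DF=(1 − 1057/34557·(0.970800+0.930100+0.897300+0.875900+0.831800+0.823800+0.793100))/(1+1057/34557) = 3943/5000 ≈ 0.788600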